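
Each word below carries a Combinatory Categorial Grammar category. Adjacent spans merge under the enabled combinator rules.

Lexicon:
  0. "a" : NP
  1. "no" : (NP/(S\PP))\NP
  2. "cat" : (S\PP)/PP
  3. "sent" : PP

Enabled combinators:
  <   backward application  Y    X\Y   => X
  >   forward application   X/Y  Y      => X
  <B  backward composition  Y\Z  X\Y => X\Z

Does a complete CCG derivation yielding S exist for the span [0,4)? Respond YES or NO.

NO

NP (NP/(S\PP))\NP (S\PP)/PP PP
CKY chart[0,4] = {NP}; S ∉ chart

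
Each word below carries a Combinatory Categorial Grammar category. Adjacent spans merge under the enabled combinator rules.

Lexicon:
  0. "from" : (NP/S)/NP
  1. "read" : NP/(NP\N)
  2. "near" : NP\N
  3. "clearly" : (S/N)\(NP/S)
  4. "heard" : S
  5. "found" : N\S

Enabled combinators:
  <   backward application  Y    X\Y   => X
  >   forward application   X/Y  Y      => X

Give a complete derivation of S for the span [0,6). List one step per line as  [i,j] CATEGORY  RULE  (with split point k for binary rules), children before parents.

[0,6] S   >
  [0,4] S/N   <
    [0,3] NP/S   >
      [0,1] "from" : (NP/S)/NP
      [1,3] NP   >
        [1,2] "read" : NP/(NP\N)
        [2,3] "near" : NP\N
    [3,4] "clearly" : (S/N)\(NP/S)
  [4,6] N   <
    [4,5] "heard" : S
    [5,6] "found" : N\S

[0,1] (NP/S)/NP  lex  "from"
[1,2] NP/(NP\N)  lex  "read"
[2,3] NP\N  lex  "near"
[1,3] NP  >  k=2
[0,3] NP/S  >  k=1
[3,4] (S/N)\(NP/S)  lex  "clearly"
[0,4] S/N  <  k=3
[4,5] S  lex  "heard"
[5,6] N\S  lex  "found"
[4,6] N  <  k=5
[0,6] S  >  k=4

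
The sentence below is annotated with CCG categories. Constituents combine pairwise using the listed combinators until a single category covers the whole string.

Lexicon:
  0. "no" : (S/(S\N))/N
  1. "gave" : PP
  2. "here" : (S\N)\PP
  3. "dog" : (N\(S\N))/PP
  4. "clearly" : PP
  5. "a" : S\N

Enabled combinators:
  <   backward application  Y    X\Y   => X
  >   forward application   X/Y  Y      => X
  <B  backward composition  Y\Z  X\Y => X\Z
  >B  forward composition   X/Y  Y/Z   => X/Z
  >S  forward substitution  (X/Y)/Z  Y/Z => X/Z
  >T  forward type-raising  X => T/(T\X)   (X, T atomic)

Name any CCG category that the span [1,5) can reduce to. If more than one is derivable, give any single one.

N

[0,6] S   >
  [0,5] S/(S\N)   >
    [0,1] "no" : (S/(S\N))/N
    [1,5] N   <
      [1,3] S\N   <
        [1,2] "gave" : PP
        [2,3] "here" : (S\N)\PP
      [3,5] N\(S\N)   >
        [3,4] "dog" : (N\(S\N))/PP
        [4,5] "clearly" : PP
  [5,6] "a" : S\N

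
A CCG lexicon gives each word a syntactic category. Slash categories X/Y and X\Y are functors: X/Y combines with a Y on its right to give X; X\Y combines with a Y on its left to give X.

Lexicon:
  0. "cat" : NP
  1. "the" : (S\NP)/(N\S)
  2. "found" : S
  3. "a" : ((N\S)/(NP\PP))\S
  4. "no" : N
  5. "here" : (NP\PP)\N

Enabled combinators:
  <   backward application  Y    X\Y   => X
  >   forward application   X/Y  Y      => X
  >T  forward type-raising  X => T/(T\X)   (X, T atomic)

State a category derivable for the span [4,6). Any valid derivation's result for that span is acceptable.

[0,6] S   <
  [0,1] "cat" : NP
  [1,6] S\NP   >
    [1,2] "the" : (S\NP)/(N\S)
    [2,6] N\S   >
      [2,4] (N\S)/(NP\PP)   <
        [2,3] "found" : S
        [3,4] "a" : ((N\S)/(NP\PP))\S
      [4,6] NP\PP   <
        [4,5] "no" : N
        [5,6] "here" : (NP\PP)\N

NP\PP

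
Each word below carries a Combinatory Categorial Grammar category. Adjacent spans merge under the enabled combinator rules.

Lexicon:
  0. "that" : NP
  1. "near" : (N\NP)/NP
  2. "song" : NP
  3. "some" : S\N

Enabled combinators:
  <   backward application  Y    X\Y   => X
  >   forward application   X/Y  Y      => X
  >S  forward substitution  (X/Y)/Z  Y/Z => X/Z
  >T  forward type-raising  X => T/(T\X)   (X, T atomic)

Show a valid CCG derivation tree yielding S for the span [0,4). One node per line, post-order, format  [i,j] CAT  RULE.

[0,4] S   <
  [0,3] N   <
    [0,1] "that" : NP
    [1,3] N\NP   >
      [1,2] "near" : (N\NP)/NP
      [2,3] "song" : NP
  [3,4] "some" : S\N

[0,1] NP  lex  "that"
[1,2] (N\NP)/NP  lex  "near"
[2,3] NP  lex  "song"
[1,3] N\NP  >  k=2
[0,3] N  <  k=1
[3,4] S\N  lex  "some"
[0,4] S  <  k=3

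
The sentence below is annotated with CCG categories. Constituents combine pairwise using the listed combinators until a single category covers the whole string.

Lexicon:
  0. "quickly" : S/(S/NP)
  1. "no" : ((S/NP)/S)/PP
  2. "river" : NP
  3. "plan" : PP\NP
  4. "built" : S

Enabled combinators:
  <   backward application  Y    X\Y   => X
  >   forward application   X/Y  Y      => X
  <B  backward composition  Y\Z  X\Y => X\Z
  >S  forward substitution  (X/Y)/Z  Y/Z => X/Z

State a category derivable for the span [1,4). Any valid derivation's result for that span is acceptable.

[0,5] S   >
  [0,1] "quickly" : S/(S/NP)
  [1,5] S/NP   >
    [1,4] (S/NP)/S   >
      [1,2] "no" : ((S/NP)/S)/PP
      [2,4] PP   <
        [2,3] "river" : NP
        [3,4] "plan" : PP\NP
    [4,5] "built" : S

(S/NP)/S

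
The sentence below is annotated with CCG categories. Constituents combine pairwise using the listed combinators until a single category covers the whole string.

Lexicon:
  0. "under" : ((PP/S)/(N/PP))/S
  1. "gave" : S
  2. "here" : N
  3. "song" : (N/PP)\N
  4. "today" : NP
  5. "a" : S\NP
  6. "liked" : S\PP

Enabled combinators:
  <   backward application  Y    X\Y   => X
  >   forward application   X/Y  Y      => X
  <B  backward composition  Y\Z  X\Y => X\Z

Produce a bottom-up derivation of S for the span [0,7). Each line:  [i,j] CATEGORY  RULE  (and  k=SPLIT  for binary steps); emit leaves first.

[0,7] S   <
  [0,6] PP   >
    [0,4] PP/S   >
      [0,2] (PP/S)/(N/PP)   >
        [0,1] "under" : ((PP/S)/(N/PP))/S
        [1,2] "gave" : S
      [2,4] N/PP   <
        [2,3] "here" : N
        [3,4] "song" : (N/PP)\N
    [4,6] S   <
      [4,5] "today" : NP
      [5,6] "a" : S\NP
  [6,7] "liked" : S\PP

[0,1] ((PP/S)/(N/PP))/S  lex  "under"
[1,2] S  lex  "gave"
[0,2] (PP/S)/(N/PP)  >  k=1
[2,3] N  lex  "here"
[3,4] (N/PP)\N  lex  "song"
[2,4] N/PP  <  k=3
[0,4] PP/S  >  k=2
[4,5] NP  lex  "today"
[5,6] S\NP  lex  "a"
[4,6] S  <  k=5
[0,6] PP  >  k=4
[6,7] S\PP  lex  "liked"
[0,7] S  <  k=6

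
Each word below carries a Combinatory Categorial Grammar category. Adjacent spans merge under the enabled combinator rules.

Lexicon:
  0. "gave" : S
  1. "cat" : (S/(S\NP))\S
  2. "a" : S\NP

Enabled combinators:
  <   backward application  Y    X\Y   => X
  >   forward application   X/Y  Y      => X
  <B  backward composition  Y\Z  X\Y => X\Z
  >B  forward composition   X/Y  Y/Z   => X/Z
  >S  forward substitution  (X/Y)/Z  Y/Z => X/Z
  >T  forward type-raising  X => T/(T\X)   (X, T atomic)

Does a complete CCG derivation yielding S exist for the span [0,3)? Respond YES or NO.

YES

[0,3] S   >
  [0,2] S/(S\NP)   <
    [0,1] "gave" : S
    [1,2] "cat" : (S/(S\NP))\S
  [2,3] "a" : S\NP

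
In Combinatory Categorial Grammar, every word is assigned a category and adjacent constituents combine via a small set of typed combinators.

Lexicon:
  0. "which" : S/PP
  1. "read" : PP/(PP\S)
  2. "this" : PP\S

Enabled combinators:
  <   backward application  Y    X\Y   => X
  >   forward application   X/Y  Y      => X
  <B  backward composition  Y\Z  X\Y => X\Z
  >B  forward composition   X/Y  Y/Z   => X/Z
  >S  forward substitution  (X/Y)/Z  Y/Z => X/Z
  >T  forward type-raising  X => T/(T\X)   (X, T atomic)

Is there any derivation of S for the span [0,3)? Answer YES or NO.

[0,3] S   >
  [0,1] "which" : S/PP
  [1,3] PP   >
    [1,2] "read" : PP/(PP\S)
    [2,3] "this" : PP\S

YES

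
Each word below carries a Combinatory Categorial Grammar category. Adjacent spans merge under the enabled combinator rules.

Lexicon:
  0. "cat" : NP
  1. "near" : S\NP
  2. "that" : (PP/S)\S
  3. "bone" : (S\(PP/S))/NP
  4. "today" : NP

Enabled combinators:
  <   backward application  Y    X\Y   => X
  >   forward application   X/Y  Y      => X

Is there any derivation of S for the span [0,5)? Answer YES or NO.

[0,5] S   <
  [0,3] PP/S   <
    [0,2] S   <
      [0,1] "cat" : NP
      [1,2] "near" : S\NP
    [2,3] "that" : (PP/S)\S
  [3,5] S\(PP/S)   >
    [3,4] "bone" : (S\(PP/S))/NP
    [4,5] "today" : NP

YES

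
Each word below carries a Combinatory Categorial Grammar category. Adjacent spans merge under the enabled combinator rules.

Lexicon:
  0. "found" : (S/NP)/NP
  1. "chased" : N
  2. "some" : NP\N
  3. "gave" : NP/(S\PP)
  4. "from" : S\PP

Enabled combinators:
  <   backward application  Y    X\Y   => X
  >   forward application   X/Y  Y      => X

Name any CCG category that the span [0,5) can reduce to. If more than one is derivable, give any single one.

[0,5] S   >
  [0,3] S/NP   >
    [0,1] "found" : (S/NP)/NP
    [1,3] NP   <
      [1,2] "chased" : N
      [2,3] "some" : NP\N
  [3,5] NP   >
    [3,4] "gave" : NP/(S\PP)
    [4,5] "from" : S\PP

S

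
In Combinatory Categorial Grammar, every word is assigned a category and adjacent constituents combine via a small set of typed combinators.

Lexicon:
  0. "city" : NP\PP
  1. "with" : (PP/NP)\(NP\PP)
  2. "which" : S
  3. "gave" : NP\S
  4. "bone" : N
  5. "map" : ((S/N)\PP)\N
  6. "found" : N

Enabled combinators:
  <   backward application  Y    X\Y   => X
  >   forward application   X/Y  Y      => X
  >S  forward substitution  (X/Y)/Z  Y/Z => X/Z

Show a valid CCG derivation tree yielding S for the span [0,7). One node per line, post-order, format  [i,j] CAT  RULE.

[0,7] S   >
  [0,6] S/N   <
    [0,4] PP   >
      [0,2] PP/NP   <
        [0,1] "city" : NP\PP
        [1,2] "with" : (PP/NP)\(NP\PP)
      [2,4] NP   <
        [2,3] "which" : S
        [3,4] "gave" : NP\S
    [4,6] (S/N)\PP   <
      [4,5] "bone" : N
      [5,6] "map" : ((S/N)\PP)\N
  [6,7] "found" : N

[0,1] NP\PP  lex  "city"
[1,2] (PP/NP)\(NP\PP)  lex  "with"
[0,2] PP/NP  <  k=1
[2,3] S  lex  "which"
[3,4] NP\S  lex  "gave"
[2,4] NP  <  k=3
[0,4] PP  >  k=2
[4,5] N  lex  "bone"
[5,6] ((S/N)\PP)\N  lex  "map"
[4,6] (S/N)\PP  <  k=5
[0,6] S/N  <  k=4
[6,7] N  lex  "found"
[0,7] S  >  k=6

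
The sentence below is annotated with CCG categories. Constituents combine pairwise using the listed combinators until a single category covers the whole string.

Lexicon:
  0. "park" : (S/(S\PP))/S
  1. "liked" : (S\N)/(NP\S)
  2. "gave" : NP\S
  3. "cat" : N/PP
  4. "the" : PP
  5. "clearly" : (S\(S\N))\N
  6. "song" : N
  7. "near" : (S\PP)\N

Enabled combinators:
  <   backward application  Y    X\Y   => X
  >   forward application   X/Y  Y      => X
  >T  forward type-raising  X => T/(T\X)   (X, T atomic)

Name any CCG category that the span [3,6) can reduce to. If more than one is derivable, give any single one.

[0,8] S   >
  [0,6] S/(S\PP)   >
    [0,1] "park" : (S/(S\PP))/S
    [1,6] S   <
      [1,3] S\N   >
        [1,2] "liked" : (S\N)/(NP\S)
        [2,3] "gave" : NP\S
      [3,6] S\(S\N)   <
        [3,5] N   >
          [3,4] "cat" : N/PP
          [4,5] "the" : PP
        [5,6] "clearly" : (S\(S\N))\N
  [6,8] S\PP   <
    [6,7] "song" : N
    [7,8] "near" : (S\PP)\N

S\(S\N)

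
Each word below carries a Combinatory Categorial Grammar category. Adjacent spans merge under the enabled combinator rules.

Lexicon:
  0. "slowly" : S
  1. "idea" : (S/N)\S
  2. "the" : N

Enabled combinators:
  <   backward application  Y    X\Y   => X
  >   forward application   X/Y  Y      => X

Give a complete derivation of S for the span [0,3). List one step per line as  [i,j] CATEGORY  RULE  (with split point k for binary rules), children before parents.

[0,1] S  lex  "slowly"
[1,2] (S/N)\S  lex  "idea"
[0,2] S/N  <  k=1
[2,3] N  lex  "the"
[0,3] S  >  k=2

[0,3] S   >
  [0,2] S/N   <
    [0,1] "slowly" : S
    [1,2] "idea" : (S/N)\S
  [2,3] "the" : N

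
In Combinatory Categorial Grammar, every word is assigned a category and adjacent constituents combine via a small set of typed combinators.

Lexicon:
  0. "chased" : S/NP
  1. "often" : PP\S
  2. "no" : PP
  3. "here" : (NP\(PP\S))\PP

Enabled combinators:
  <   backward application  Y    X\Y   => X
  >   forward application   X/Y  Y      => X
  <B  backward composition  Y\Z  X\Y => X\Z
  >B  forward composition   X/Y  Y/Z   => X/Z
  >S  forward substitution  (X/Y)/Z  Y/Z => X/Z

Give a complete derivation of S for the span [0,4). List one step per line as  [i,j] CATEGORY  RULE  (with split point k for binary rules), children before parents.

[0,4] S   >
  [0,1] "chased" : S/NP
  [1,4] NP   <
    [1,2] "often" : PP\S
    [2,4] NP\(PP\S)   <
      [2,3] "no" : PP
      [3,4] "here" : (NP\(PP\S))\PP

[0,1] S/NP  lex  "chased"
[1,2] PP\S  lex  "often"
[2,3] PP  lex  "no"
[3,4] (NP\(PP\S))\PP  lex  "here"
[2,4] NP\(PP\S)  <  k=3
[1,4] NP  <  k=2
[0,4] S  >  k=1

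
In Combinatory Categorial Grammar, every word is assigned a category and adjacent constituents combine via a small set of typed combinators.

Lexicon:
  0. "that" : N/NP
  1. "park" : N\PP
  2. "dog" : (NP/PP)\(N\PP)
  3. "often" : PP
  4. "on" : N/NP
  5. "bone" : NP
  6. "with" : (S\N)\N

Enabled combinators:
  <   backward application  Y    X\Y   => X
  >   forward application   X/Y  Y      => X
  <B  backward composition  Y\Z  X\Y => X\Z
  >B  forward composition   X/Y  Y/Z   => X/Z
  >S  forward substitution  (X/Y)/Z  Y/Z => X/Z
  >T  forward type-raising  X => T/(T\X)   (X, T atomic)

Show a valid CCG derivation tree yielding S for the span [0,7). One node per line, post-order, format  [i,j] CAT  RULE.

[0,7] S   <
  [0,4] N   >
    [0,3] N/PP   >B
      [0,1] "that" : N/NP
      [1,3] NP/PP   <
        [1,2] "park" : N\PP
        [2,3] "dog" : (NP/PP)\(N\PP)
    [3,4] "often" : PP
  [4,7] S\N   <
    [4,6] N   >
      [4,5] "on" : N/NP
      [5,6] "bone" : NP
    [6,7] "with" : (S\N)\N

[0,1] N/NP  lex  "that"
[1,2] N\PP  lex  "park"
[2,3] (NP/PP)\(N\PP)  lex  "dog"
[1,3] NP/PP  <  k=2
[0,3] N/PP  >B  k=1
[3,4] PP  lex  "often"
[0,4] N  >  k=3
[4,5] N/NP  lex  "on"
[5,6] NP  lex  "bone"
[4,6] N  >  k=5
[6,7] (S\N)\N  lex  "with"
[4,7] S\N  <  k=6
[0,7] S  <  k=4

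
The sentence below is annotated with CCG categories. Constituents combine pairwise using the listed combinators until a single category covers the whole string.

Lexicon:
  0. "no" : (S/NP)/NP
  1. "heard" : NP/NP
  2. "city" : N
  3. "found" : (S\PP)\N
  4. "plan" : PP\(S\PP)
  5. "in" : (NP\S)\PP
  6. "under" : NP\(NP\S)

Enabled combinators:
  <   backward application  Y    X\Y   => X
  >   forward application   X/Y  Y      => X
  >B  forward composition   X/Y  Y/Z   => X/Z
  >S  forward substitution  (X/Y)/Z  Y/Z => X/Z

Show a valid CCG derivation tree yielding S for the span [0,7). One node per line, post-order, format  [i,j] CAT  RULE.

[0,1] (S/NP)/NP  lex  "no"
[1,2] NP/NP  lex  "heard"
[0,2] S/NP  >S  k=1
[2,3] N  lex  "city"
[3,4] (S\PP)\N  lex  "found"
[2,4] S\PP  <  k=3
[4,5] PP\(S\PP)  lex  "plan"
[2,5] PP  <  k=4
[5,6] (NP\S)\PP  lex  "in"
[2,6] NP\S  <  k=5
[6,7] NP\(NP\S)  lex  "under"
[2,7] NP  <  k=6
[0,7] S  >  k=2

[0,7] S   >
  [0,2] S/NP   >S
    [0,1] "no" : (S/NP)/NP
    [1,2] "heard" : NP/NP
  [2,7] NP   <
    [2,6] NP\S   <
      [2,5] PP   <
        [2,4] S\PP   <
          [2,3] "city" : N
          [3,4] "found" : (S\PP)\N
        [4,5] "plan" : PP\(S\PP)
      [5,6] "in" : (NP\S)\PP
    [6,7] "under" : NP\(NP\S)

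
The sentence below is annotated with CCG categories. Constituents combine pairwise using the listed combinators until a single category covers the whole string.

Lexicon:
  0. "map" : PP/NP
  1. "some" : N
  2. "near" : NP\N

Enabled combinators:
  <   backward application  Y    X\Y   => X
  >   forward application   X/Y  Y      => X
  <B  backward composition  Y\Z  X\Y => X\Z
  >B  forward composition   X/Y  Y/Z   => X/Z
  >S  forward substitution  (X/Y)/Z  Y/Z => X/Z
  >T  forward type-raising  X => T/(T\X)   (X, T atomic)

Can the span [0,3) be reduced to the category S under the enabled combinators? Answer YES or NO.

NO

PP/NP N NP\N
CKY chart[0,3] = {N/(N\PP), NP/(NP\PP), PP, PP/(NP\NP), PP/(PP\PP), S/(S\PP)}; S ∉ chart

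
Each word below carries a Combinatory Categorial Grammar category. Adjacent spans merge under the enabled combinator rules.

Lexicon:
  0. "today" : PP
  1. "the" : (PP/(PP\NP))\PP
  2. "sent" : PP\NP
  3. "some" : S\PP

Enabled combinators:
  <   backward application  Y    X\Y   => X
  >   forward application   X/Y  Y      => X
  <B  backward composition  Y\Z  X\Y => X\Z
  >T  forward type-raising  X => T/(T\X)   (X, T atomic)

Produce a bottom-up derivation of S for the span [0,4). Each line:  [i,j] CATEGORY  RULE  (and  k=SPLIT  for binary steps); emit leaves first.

[0,1] PP  lex  "today"
[1,2] (PP/(PP\NP))\PP  lex  "the"
[0,2] PP/(PP\NP)  <  k=1
[2,3] PP\NP  lex  "sent"
[0,3] PP  >  k=2
[3,4] S\PP  lex  "some"
[0,4] S  <  k=3

[0,4] S   <
  [0,3] PP   >
    [0,2] PP/(PP\NP)   <
      [0,1] "today" : PP
      [1,2] "the" : (PP/(PP\NP))\PP
    [2,3] "sent" : PP\NP
  [3,4] "some" : S\PP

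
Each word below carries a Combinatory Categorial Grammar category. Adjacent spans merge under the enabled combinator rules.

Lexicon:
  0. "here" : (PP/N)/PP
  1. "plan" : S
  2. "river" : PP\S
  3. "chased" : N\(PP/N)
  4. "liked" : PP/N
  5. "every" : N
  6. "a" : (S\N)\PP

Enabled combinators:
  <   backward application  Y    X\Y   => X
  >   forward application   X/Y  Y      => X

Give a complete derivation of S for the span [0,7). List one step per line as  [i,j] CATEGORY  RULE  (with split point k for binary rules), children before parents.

[0,7] S   <
  [0,4] N   <
    [0,3] PP/N   >
      [0,1] "here" : (PP/N)/PP
      [1,3] PP   <
        [1,2] "plan" : S
        [2,3] "river" : PP\S
    [3,4] "chased" : N\(PP/N)
  [4,7] S\N   <
    [4,6] PP   >
      [4,5] "liked" : PP/N
      [5,6] "every" : N
    [6,7] "a" : (S\N)\PP

[0,1] (PP/N)/PP  lex  "here"
[1,2] S  lex  "plan"
[2,3] PP\S  lex  "river"
[1,3] PP  <  k=2
[0,3] PP/N  >  k=1
[3,4] N\(PP/N)  lex  "chased"
[0,4] N  <  k=3
[4,5] PP/N  lex  "liked"
[5,6] N  lex  "every"
[4,6] PP  >  k=5
[6,7] (S\N)\PP  lex  "a"
[4,7] S\N  <  k=6
[0,7] S  <  k=4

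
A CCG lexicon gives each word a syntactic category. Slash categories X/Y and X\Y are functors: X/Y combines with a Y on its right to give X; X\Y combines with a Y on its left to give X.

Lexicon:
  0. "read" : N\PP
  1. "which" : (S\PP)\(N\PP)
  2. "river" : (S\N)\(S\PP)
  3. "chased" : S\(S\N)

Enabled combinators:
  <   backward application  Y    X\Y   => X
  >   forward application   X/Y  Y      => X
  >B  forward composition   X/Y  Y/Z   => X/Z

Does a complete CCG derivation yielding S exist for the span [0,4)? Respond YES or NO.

YES

[0,4] S   <
  [0,3] S\N   <
    [0,2] S\PP   <
      [0,1] "read" : N\PP
      [1,2] "which" : (S\PP)\(N\PP)
    [2,3] "river" : (S\N)\(S\PP)
  [3,4] "chased" : S\(S\N)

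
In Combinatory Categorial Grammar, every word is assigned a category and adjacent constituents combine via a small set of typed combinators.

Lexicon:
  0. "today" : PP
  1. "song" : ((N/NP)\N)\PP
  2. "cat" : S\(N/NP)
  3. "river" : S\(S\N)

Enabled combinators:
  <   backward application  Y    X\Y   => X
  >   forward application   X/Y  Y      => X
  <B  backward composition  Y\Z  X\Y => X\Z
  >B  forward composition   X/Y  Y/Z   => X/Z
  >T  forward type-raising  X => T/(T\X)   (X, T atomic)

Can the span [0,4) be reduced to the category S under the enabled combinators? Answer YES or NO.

YES

[0,4] S   <
  [0,3] S\N   <B
    [0,2] (N/NP)\N   <
      [0,1] "today" : PP
      [1,2] "song" : ((N/NP)\N)\PP
    [2,3] "cat" : S\(N/NP)
  [3,4] "river" : S\(S\N)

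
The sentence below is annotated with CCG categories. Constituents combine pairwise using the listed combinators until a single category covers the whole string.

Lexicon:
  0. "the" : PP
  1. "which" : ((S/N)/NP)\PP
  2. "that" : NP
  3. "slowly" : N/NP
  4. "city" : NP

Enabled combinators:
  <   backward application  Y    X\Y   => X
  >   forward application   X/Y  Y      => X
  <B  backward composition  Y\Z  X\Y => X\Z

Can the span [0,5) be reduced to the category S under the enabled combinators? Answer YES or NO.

[0,5] S   >
  [0,3] S/N   >
    [0,2] (S/N)/NP   <
      [0,1] "the" : PP
      [1,2] "which" : ((S/N)/NP)\PP
    [2,3] "that" : NP
  [3,5] N   >
    [3,4] "slowly" : N/NP
    [4,5] "city" : NP

YES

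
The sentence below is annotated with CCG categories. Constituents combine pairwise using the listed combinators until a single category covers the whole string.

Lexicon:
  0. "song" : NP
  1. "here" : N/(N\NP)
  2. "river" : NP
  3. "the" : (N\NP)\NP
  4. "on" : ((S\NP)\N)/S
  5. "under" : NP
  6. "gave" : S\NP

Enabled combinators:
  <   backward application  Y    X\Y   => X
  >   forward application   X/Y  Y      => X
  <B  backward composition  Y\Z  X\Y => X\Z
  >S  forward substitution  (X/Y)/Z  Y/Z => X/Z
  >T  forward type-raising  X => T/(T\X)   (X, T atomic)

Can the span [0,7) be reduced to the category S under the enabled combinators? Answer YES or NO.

[0,7] S   >
  [0,1] S/(S\NP)   >T
    [0,1] "song" : NP
  [1,7] S\NP   <
    [1,4] N   >
      [1,2] "here" : N/(N\NP)
      [2,4] N\NP   <
        [2,3] "river" : NP
        [3,4] "the" : (N\NP)\NP
    [4,7] (S\NP)\N   >
      [4,5] "on" : ((S\NP)\N)/S
      [5,7] S   <
        [5,6] "under" : NP
        [6,7] "gave" : S\NP

YES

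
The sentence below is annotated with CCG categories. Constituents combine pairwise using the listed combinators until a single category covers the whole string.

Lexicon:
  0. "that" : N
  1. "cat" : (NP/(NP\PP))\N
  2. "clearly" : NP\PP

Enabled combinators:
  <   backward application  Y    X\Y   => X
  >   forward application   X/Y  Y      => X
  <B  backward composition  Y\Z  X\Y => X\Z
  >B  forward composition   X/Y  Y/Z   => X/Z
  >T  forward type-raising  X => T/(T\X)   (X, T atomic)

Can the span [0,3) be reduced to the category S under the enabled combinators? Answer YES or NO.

N (NP/(NP\PP))\N NP\PP
CKY chart[0,3] = {N/(N\NP), NP, NP/(NP\NP), PP/(PP\NP), S/(S\NP)}; S ∉ chart

NO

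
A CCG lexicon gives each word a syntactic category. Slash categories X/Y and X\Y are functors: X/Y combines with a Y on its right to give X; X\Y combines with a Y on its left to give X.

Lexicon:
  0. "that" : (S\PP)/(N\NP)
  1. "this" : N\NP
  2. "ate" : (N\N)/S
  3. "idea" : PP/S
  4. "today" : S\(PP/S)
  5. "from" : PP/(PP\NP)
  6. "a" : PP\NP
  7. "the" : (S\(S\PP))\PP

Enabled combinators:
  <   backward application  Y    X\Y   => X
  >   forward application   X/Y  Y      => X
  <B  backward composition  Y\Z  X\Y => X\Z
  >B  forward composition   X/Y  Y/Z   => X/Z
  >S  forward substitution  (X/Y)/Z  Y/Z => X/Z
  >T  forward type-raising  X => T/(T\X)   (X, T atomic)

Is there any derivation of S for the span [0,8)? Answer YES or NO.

[0,8] S   <
  [0,5] S\PP   >
    [0,1] "that" : (S\PP)/(N\NP)
    [1,5] N\NP   <B
      [1,2] "this" : N\NP
      [2,5] N\N   >
        [2,3] "ate" : (N\N)/S
        [3,5] S   <
          [3,4] "idea" : PP/S
          [4,5] "today" : S\(PP/S)
  [5,8] S\(S\PP)   <
    [5,7] PP   >
      [5,6] "from" : PP/(PP\NP)
      [6,7] "a" : PP\NP
    [7,8] "the" : (S\(S\PP))\PP

YES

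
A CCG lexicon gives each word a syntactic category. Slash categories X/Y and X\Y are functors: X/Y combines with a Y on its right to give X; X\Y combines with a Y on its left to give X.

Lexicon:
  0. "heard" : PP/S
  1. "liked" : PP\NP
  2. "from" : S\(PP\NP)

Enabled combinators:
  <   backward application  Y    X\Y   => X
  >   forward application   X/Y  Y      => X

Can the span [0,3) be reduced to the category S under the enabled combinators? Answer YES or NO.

PP/S PP\NP S\(PP\NP)
CKY chart[0,3] = {PP}; S ∉ chart

NO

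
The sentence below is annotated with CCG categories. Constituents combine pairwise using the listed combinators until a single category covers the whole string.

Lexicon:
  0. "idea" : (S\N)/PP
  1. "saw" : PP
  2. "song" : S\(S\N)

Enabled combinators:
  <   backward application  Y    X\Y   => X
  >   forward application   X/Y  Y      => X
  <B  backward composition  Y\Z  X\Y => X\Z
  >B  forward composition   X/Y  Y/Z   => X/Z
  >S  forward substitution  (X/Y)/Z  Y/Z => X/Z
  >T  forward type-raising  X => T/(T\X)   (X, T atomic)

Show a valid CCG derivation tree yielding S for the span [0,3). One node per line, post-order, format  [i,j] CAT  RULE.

[0,3] S   <
  [0,2] S\N   >
    [0,1] "idea" : (S\N)/PP
    [1,2] "saw" : PP
  [2,3] "song" : S\(S\N)

[0,1] (S\N)/PP  lex  "idea"
[1,2] PP  lex  "saw"
[0,2] S\N  >  k=1
[2,3] S\(S\N)  lex  "song"
[0,3] S  <  k=2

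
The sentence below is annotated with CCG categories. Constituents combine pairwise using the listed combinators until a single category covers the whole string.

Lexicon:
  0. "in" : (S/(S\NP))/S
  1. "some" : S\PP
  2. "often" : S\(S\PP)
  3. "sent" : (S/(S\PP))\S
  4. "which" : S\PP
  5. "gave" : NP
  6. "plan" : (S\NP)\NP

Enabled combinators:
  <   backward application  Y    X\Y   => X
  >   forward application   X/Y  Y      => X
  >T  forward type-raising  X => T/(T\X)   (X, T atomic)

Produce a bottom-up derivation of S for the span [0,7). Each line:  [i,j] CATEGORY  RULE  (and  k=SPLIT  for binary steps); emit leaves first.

[0,7] S   >
  [0,5] S/(S\NP)   >
    [0,1] "in" : (S/(S\NP))/S
    [1,5] S   >
      [1,4] S/(S\PP)   <
        [1,3] S   <
          [1,2] "some" : S\PP
          [2,3] "often" : S\(S\PP)
        [3,4] "sent" : (S/(S\PP))\S
      [4,5] "which" : S\PP
  [5,7] S\NP   <
    [5,6] "gave" : NP
    [6,7] "plan" : (S\NP)\NP

[0,1] (S/(S\NP))/S  lex  "in"
[1,2] S\PP  lex  "some"
[2,3] S\(S\PP)  lex  "often"
[1,3] S  <  k=2
[3,4] (S/(S\PP))\S  lex  "sent"
[1,4] S/(S\PP)  <  k=3
[4,5] S\PP  lex  "which"
[1,5] S  >  k=4
[0,5] S/(S\NP)  >  k=1
[5,6] NP  lex  "gave"
[6,7] (S\NP)\NP  lex  "plan"
[5,7] S\NP  <  k=6
[0,7] S  >  k=5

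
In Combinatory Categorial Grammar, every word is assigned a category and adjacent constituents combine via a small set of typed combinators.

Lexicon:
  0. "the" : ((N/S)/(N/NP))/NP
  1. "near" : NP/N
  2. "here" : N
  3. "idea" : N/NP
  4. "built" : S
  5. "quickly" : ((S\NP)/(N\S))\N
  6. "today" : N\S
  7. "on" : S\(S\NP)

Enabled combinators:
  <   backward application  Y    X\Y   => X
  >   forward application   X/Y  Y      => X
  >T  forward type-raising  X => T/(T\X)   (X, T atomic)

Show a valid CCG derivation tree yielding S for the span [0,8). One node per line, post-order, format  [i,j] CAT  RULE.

[0,1] ((N/S)/(N/NP))/NP  lex  "the"
[1,2] NP/N  lex  "near"
[2,3] N  lex  "here"
[1,3] NP  >  k=2
[0,3] (N/S)/(N/NP)  >  k=1
[3,4] N/NP  lex  "idea"
[0,4] N/S  >  k=3
[4,5] S  lex  "built"
[0,5] N  >  k=4
[5,6] ((S\NP)/(N\S))\N  lex  "quickly"
[0,6] (S\NP)/(N\S)  <  k=5
[6,7] N\S  lex  "today"
[0,7] S\NP  >  k=6
[7,8] S\(S\NP)  lex  "on"
[0,8] S  <  k=7

[0,8] S   <
  [0,7] S\NP   >
    [0,6] (S\NP)/(N\S)   <
      [0,5] N   >
        [0,4] N/S   >
          [0,3] (N/S)/(N/NP)   >
            [0,1] "the" : ((N/S)/(N/NP))/NP
            [1,3] NP   >
              [1,2] "near" : NP/N
              [2,3] "here" : N
          [3,4] "idea" : N/NP
        [4,5] "built" : S
      [5,6] "quickly" : ((S\NP)/(N\S))\N
    [6,7] "today" : N\S
  [7,8] "on" : S\(S\NP)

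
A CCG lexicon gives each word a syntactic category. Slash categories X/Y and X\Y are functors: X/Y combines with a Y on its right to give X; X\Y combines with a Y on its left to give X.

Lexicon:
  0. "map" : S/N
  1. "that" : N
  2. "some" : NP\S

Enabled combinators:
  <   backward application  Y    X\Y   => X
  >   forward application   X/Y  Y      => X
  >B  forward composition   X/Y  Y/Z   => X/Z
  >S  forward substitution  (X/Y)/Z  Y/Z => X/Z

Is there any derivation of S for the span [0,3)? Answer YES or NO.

NO

S/N N NP\S
CKY chart[0,3] = {NP}; S ∉ chart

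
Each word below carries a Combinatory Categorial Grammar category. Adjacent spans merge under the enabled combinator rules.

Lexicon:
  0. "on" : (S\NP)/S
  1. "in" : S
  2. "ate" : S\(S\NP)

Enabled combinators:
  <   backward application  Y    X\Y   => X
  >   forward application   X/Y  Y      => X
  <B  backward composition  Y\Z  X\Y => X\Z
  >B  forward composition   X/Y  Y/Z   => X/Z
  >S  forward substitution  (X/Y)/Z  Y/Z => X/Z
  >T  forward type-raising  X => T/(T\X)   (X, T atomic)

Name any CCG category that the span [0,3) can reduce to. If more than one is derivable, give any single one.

S

[0,3] S   <
  [0,2] S\NP   >
    [0,1] "on" : (S\NP)/S
    [1,2] "in" : S
  [2,3] "ate" : S\(S\NP)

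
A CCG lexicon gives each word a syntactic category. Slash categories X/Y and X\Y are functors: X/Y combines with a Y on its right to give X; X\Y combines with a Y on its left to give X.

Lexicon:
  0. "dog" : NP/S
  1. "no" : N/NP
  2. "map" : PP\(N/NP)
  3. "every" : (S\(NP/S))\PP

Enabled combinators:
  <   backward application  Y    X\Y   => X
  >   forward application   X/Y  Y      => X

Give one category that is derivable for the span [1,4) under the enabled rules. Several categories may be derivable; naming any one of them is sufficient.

[0,4] S   <
  [0,1] "dog" : NP/S
  [1,4] S\(NP/S)   <
    [1,3] PP   <
      [1,2] "no" : N/NP
      [2,3] "map" : PP\(N/NP)
    [3,4] "every" : (S\(NP/S))\PP

S\(NP/S)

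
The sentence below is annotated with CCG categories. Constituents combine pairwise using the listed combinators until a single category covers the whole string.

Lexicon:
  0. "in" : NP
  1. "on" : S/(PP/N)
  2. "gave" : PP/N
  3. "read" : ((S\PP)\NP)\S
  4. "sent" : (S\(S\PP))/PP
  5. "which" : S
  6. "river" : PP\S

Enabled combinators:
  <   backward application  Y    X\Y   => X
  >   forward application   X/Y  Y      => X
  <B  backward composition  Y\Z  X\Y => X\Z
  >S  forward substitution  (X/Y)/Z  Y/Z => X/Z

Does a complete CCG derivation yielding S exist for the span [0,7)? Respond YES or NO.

[0,7] S   <
  [0,4] S\PP   <
    [0,1] "in" : NP
    [1,4] (S\PP)\NP   <
      [1,3] S   >
        [1,2] "on" : S/(PP/N)
        [2,3] "gave" : PP/N
      [3,4] "read" : ((S\PP)\NP)\S
  [4,7] S\(S\PP)   >
    [4,5] "sent" : (S\(S\PP))/PP
    [5,7] PP   <
      [5,6] "which" : S
      [6,7] "river" : PP\S

YES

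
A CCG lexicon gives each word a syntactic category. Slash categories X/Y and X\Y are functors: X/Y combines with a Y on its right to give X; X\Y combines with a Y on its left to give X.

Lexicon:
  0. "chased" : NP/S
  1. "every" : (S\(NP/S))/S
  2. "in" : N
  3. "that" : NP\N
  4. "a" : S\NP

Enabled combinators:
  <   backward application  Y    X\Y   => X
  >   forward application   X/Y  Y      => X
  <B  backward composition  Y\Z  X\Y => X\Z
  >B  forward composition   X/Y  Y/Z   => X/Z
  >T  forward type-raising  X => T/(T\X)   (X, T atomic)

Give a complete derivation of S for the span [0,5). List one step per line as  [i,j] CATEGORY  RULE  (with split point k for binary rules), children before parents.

[0,5] S   <
  [0,1] "chased" : NP/S
  [1,5] S\(NP/S)   >
    [1,2] "every" : (S\(NP/S))/S
    [2,5] S   >
      [2,3] S/(S\N)   >T
        [2,3] "in" : N
      [3,5] S\N   <B
        [3,4] "that" : NP\N
        [4,5] "a" : S\NP

[0,1] NP/S  lex  "chased"
[1,2] (S\(NP/S))/S  lex  "every"
[2,3] N  lex  "in"
[2,3] S/(S\N)  >T
[3,4] NP\N  lex  "that"
[4,5] S\NP  lex  "a"
[3,5] S\N  <B  k=4
[2,5] S  >  k=3
[1,5] S\(NP/S)  >  k=2
[0,5] S  <  k=1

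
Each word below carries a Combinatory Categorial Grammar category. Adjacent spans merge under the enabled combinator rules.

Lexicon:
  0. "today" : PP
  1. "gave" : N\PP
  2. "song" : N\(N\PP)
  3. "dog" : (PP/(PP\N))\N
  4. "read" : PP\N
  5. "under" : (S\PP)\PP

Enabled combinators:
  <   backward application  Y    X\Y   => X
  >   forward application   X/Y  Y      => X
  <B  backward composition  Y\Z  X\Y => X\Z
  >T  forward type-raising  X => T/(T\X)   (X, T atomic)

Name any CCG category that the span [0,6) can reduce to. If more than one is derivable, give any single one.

[0,6] S   >
  [0,1] S/(S\PP)   >T
    [0,1] "today" : PP
  [1,6] S\PP   <
    [1,5] PP   >
      [1,4] PP/(PP\N)   <
        [1,3] N   <
          [1,2] "gave" : N\PP
          [2,3] "song" : N\(N\PP)
        [3,4] "dog" : (PP/(PP\N))\N
      [4,5] "read" : PP\N
    [5,6] "under" : (S\PP)\PP

S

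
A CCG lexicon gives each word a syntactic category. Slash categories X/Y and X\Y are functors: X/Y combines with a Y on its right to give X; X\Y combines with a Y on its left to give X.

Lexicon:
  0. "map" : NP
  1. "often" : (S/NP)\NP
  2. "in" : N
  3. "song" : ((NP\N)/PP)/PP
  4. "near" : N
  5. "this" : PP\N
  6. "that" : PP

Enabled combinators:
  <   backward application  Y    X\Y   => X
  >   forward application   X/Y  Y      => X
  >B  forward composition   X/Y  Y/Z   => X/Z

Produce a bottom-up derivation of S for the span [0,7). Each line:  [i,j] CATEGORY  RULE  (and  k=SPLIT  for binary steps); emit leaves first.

[0,1] NP  lex  "map"
[1,2] (S/NP)\NP  lex  "often"
[0,2] S/NP  <  k=1
[2,3] N  lex  "in"
[3,4] ((NP\N)/PP)/PP  lex  "song"
[4,5] N  lex  "near"
[5,6] PP\N  lex  "this"
[4,6] PP  <  k=5
[3,6] (NP\N)/PP  >  k=4
[6,7] PP  lex  "that"
[3,7] NP\N  >  k=6
[2,7] NP  <  k=3
[0,7] S  >  k=2

[0,7] S   >
  [0,2] S/NP   <
    [0,1] "map" : NP
    [1,2] "often" : (S/NP)\NP
  [2,7] NP   <
    [2,3] "in" : N
    [3,7] NP\N   >
      [3,6] (NP\N)/PP   >
        [3,4] "song" : ((NP\N)/PP)/PP
        [4,6] PP   <
          [4,5] "near" : N
          [5,6] "this" : PP\N
      [6,7] "that" : PP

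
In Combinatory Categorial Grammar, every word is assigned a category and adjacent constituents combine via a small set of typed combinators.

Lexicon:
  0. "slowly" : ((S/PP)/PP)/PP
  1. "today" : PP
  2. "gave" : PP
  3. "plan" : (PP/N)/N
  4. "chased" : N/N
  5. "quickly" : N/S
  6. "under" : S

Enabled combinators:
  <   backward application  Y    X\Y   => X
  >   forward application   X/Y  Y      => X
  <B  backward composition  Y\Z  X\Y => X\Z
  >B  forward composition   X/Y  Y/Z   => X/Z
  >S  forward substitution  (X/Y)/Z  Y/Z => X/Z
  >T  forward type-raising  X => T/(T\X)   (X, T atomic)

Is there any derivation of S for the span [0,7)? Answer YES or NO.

[0,7] S   >
  [0,3] S/PP   >
    [0,2] (S/PP)/PP   >
      [0,1] "slowly" : ((S/PP)/PP)/PP
      [1,2] "today" : PP
    [2,3] "gave" : PP
  [3,7] PP   >
    [3,5] PP/N   >S
      [3,4] "plan" : (PP/N)/N
      [4,5] "chased" : N/N
    [5,7] N   >
      [5,6] "quickly" : N/S
      [6,7] "under" : S

YES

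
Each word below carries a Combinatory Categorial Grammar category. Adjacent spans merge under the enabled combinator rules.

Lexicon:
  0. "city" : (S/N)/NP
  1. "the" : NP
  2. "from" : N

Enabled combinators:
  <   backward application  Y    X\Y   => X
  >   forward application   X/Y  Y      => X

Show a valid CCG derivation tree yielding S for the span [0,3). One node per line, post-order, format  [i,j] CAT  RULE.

[0,1] (S/N)/NP  lex  "city"
[1,2] NP  lex  "the"
[0,2] S/N  >  k=1
[2,3] N  lex  "from"
[0,3] S  >  k=2

[0,3] S   >
  [0,2] S/N   >
    [0,1] "city" : (S/N)/NP
    [1,2] "the" : NP
  [2,3] "from" : N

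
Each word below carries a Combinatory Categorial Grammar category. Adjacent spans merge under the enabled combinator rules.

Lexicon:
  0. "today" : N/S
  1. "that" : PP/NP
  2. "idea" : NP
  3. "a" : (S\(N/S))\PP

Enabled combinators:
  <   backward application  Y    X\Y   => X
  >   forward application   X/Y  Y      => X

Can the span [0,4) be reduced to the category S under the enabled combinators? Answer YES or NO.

[0,4] S   <
  [0,1] "today" : N/S
  [1,4] S\(N/S)   <
    [1,3] PP   >
      [1,2] "that" : PP/NP
      [2,3] "idea" : NP
    [3,4] "a" : (S\(N/S))\PP

YES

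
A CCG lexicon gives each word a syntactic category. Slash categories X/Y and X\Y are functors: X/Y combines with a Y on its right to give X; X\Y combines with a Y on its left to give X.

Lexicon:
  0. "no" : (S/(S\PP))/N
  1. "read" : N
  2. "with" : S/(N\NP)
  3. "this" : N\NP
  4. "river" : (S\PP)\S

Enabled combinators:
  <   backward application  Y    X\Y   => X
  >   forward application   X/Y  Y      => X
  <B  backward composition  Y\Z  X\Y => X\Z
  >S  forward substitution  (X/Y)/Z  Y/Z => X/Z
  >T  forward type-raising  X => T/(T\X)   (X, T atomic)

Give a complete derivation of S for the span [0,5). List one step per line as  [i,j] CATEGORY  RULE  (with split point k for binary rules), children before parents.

[0,5] S   >
  [0,2] S/(S\PP)   >
    [0,1] "no" : (S/(S\PP))/N
    [1,2] "read" : N
  [2,5] S\PP   <
    [2,4] S   >
      [2,3] "with" : S/(N\NP)
      [3,4] "this" : N\NP
    [4,5] "river" : (S\PP)\S

[0,1] (S/(S\PP))/N  lex  "no"
[1,2] N  lex  "read"
[0,2] S/(S\PP)  >  k=1
[2,3] S/(N\NP)  lex  "with"
[3,4] N\NP  lex  "this"
[2,4] S  >  k=3
[4,5] (S\PP)\S  lex  "river"
[2,5] S\PP  <  k=4
[0,5] S  >  k=2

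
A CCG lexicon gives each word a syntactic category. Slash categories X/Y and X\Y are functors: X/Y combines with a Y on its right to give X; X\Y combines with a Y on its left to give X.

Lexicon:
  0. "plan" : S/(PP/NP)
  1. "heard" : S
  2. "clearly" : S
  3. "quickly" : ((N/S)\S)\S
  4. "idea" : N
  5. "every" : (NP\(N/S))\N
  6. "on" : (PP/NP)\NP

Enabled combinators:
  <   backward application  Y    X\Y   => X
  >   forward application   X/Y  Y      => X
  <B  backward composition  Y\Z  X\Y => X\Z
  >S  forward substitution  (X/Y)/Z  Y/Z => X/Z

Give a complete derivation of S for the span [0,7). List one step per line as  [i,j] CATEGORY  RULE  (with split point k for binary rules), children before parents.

[0,7] S   >
  [0,1] "plan" : S/(PP/NP)
  [1,7] PP/NP   <
    [1,6] NP   <
      [1,4] N/S   <
        [1,2] "heard" : S
        [2,4] (N/S)\S   <
          [2,3] "clearly" : S
          [3,4] "quickly" : ((N/S)\S)\S
      [4,6] NP\(N/S)   <
        [4,5] "idea" : N
        [5,6] "every" : (NP\(N/S))\N
    [6,7] "on" : (PP/NP)\NP

[0,1] S/(PP/NP)  lex  "plan"
[1,2] S  lex  "heard"
[2,3] S  lex  "clearly"
[3,4] ((N/S)\S)\S  lex  "quickly"
[2,4] (N/S)\S  <  k=3
[1,4] N/S  <  k=2
[4,5] N  lex  "idea"
[5,6] (NP\(N/S))\N  lex  "every"
[4,6] NP\(N/S)  <  k=5
[1,6] NP  <  k=4
[6,7] (PP/NP)\NP  lex  "on"
[1,7] PP/NP  <  k=6
[0,7] S  >  k=1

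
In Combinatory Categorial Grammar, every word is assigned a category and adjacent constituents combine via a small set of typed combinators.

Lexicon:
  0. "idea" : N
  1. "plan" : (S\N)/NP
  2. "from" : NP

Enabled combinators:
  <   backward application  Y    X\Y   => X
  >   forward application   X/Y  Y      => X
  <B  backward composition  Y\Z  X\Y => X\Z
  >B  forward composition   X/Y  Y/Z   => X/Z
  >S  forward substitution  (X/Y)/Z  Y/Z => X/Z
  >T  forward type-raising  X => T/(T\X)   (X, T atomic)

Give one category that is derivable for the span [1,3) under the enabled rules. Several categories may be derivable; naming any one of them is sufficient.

S\N

[0,3] S   >
  [0,1] S/(S\N)   >T
    [0,1] "idea" : N
  [1,3] S\N   >
    [1,2] "plan" : (S\N)/NP
    [2,3] "from" : NP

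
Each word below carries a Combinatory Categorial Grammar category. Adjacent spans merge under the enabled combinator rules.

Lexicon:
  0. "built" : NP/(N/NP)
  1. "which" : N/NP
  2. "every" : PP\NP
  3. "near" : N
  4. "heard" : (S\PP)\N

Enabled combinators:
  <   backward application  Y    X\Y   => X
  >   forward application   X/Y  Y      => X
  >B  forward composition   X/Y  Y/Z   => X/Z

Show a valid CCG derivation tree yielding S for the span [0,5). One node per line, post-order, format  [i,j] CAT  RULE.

[0,1] NP/(N/NP)  lex  "built"
[1,2] N/NP  lex  "which"
[0,2] NP  >  k=1
[2,3] PP\NP  lex  "every"
[0,3] PP  <  k=2
[3,4] N  lex  "near"
[4,5] (S\PP)\N  lex  "heard"
[3,5] S\PP  <  k=4
[0,5] S  <  k=3

[0,5] S   <
  [0,3] PP   <
    [0,2] NP   >
      [0,1] "built" : NP/(N/NP)
      [1,2] "which" : N/NP
    [2,3] "every" : PP\NP
  [3,5] S\PP   <
    [3,4] "near" : N
    [4,5] "heard" : (S\PP)\N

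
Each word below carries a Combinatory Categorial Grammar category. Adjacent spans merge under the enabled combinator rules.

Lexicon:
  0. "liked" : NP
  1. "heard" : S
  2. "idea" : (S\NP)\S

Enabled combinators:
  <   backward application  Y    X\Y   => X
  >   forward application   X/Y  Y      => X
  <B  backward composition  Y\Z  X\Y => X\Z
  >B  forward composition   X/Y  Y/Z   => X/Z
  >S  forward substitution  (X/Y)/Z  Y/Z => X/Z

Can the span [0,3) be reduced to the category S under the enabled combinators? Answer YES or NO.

[0,3] S   <
  [0,1] "liked" : NP
  [1,3] S\NP   <
    [1,2] "heard" : S
    [2,3] "idea" : (S\NP)\S

YES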